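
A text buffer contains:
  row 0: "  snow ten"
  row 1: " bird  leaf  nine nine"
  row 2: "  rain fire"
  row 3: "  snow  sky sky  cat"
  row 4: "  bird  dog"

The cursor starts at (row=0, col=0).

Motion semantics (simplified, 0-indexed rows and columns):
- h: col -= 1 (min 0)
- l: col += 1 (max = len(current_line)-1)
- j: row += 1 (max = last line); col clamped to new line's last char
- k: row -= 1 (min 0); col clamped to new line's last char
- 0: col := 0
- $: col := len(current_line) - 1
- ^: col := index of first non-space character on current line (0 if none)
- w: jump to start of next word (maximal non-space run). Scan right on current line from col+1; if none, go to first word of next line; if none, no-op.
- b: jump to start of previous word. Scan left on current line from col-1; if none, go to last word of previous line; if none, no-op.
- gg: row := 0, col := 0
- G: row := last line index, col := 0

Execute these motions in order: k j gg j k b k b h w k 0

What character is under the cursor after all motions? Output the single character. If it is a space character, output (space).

Answer: (space)

Derivation:
After 1 (k): row=0 col=0 char='_'
After 2 (j): row=1 col=0 char='_'
After 3 (gg): row=0 col=0 char='_'
After 4 (j): row=1 col=0 char='_'
After 5 (k): row=0 col=0 char='_'
After 6 (b): row=0 col=0 char='_'
After 7 (k): row=0 col=0 char='_'
After 8 (b): row=0 col=0 char='_'
After 9 (h): row=0 col=0 char='_'
After 10 (w): row=0 col=2 char='s'
After 11 (k): row=0 col=2 char='s'
After 12 (0): row=0 col=0 char='_'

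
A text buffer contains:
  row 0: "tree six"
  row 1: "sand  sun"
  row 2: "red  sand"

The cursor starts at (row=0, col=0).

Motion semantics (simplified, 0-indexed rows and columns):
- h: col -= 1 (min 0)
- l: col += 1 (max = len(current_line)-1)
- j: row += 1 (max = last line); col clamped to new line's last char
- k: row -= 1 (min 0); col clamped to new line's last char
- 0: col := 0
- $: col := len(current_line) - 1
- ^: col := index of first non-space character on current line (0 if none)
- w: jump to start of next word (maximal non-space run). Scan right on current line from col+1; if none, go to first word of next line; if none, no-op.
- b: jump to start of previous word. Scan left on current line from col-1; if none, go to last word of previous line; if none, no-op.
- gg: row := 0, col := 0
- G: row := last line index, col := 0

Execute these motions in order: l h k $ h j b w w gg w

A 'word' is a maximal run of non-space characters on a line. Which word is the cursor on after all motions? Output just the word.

After 1 (l): row=0 col=1 char='r'
After 2 (h): row=0 col=0 char='t'
After 3 (k): row=0 col=0 char='t'
After 4 ($): row=0 col=7 char='x'
After 5 (h): row=0 col=6 char='i'
After 6 (j): row=1 col=6 char='s'
After 7 (b): row=1 col=0 char='s'
After 8 (w): row=1 col=6 char='s'
After 9 (w): row=2 col=0 char='r'
After 10 (gg): row=0 col=0 char='t'
After 11 (w): row=0 col=5 char='s'

Answer: six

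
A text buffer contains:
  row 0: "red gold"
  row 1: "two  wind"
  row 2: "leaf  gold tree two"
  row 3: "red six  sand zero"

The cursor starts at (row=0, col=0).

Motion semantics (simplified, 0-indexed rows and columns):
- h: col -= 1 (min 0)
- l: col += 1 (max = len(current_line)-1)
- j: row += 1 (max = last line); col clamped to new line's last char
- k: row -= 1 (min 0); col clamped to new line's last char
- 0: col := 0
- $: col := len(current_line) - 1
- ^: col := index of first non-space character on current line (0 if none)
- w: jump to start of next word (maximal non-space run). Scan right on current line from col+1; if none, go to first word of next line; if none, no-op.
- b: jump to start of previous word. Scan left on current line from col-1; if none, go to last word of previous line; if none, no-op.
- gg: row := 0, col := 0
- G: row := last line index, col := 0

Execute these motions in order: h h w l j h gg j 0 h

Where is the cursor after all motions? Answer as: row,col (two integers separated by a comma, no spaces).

After 1 (h): row=0 col=0 char='r'
After 2 (h): row=0 col=0 char='r'
After 3 (w): row=0 col=4 char='g'
After 4 (l): row=0 col=5 char='o'
After 5 (j): row=1 col=5 char='w'
After 6 (h): row=1 col=4 char='_'
After 7 (gg): row=0 col=0 char='r'
After 8 (j): row=1 col=0 char='t'
After 9 (0): row=1 col=0 char='t'
After 10 (h): row=1 col=0 char='t'

Answer: 1,0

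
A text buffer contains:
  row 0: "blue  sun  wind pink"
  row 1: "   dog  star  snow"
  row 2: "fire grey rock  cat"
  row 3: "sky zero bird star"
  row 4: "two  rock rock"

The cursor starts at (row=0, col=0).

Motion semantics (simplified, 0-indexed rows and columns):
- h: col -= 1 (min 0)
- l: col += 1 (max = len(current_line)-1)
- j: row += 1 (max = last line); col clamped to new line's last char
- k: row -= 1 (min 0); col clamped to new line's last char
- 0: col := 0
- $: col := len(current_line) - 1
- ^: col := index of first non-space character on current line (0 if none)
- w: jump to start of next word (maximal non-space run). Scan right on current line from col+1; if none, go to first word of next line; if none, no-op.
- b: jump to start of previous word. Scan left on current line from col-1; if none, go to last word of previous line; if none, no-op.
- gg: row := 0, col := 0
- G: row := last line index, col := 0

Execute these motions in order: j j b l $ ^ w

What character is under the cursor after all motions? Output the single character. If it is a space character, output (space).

After 1 (j): row=1 col=0 char='_'
After 2 (j): row=2 col=0 char='f'
After 3 (b): row=1 col=14 char='s'
After 4 (l): row=1 col=15 char='n'
After 5 ($): row=1 col=17 char='w'
After 6 (^): row=1 col=3 char='d'
After 7 (w): row=1 col=8 char='s'

Answer: s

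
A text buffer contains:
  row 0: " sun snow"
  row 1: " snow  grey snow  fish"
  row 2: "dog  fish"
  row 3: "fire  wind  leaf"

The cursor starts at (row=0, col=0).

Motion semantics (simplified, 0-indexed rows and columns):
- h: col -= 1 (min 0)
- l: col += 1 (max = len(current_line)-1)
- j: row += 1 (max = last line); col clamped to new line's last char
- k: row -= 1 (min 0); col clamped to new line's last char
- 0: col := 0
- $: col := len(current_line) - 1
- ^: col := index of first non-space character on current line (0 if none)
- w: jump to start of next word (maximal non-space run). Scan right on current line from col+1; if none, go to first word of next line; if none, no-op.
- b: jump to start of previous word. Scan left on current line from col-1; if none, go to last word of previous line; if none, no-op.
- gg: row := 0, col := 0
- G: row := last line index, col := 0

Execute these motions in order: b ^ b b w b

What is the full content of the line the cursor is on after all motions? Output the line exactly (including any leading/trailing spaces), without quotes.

After 1 (b): row=0 col=0 char='_'
After 2 (^): row=0 col=1 char='s'
After 3 (b): row=0 col=1 char='s'
After 4 (b): row=0 col=1 char='s'
After 5 (w): row=0 col=5 char='s'
After 6 (b): row=0 col=1 char='s'

Answer:  sun snow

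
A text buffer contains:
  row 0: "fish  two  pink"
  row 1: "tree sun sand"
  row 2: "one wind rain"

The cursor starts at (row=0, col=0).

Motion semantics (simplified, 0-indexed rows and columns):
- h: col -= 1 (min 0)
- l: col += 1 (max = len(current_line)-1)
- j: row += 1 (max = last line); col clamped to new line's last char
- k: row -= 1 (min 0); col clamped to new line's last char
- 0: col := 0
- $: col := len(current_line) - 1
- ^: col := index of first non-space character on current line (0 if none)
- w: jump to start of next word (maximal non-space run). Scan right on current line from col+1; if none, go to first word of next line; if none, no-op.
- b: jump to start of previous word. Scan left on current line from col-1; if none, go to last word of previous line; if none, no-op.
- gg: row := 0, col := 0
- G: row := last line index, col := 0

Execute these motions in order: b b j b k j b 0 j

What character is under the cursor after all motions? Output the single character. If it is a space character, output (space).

After 1 (b): row=0 col=0 char='f'
After 2 (b): row=0 col=0 char='f'
After 3 (j): row=1 col=0 char='t'
After 4 (b): row=0 col=11 char='p'
After 5 (k): row=0 col=11 char='p'
After 6 (j): row=1 col=11 char='n'
After 7 (b): row=1 col=9 char='s'
After 8 (0): row=1 col=0 char='t'
After 9 (j): row=2 col=0 char='o'

Answer: o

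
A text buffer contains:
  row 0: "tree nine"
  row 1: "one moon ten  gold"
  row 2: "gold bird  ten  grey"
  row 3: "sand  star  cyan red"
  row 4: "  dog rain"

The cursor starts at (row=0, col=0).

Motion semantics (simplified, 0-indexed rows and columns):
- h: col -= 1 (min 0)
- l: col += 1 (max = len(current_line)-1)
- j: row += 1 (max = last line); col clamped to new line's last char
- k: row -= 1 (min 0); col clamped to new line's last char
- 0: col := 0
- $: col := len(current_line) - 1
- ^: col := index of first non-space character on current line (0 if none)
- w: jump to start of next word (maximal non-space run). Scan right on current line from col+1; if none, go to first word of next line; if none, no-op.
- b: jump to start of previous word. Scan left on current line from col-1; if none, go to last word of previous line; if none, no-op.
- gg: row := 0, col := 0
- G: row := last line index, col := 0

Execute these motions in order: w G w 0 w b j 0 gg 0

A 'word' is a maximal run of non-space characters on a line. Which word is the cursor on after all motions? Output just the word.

Answer: tree

Derivation:
After 1 (w): row=0 col=5 char='n'
After 2 (G): row=4 col=0 char='_'
After 3 (w): row=4 col=2 char='d'
After 4 (0): row=4 col=0 char='_'
After 5 (w): row=4 col=2 char='d'
After 6 (b): row=3 col=17 char='r'
After 7 (j): row=4 col=9 char='n'
After 8 (0): row=4 col=0 char='_'
After 9 (gg): row=0 col=0 char='t'
After 10 (0): row=0 col=0 char='t'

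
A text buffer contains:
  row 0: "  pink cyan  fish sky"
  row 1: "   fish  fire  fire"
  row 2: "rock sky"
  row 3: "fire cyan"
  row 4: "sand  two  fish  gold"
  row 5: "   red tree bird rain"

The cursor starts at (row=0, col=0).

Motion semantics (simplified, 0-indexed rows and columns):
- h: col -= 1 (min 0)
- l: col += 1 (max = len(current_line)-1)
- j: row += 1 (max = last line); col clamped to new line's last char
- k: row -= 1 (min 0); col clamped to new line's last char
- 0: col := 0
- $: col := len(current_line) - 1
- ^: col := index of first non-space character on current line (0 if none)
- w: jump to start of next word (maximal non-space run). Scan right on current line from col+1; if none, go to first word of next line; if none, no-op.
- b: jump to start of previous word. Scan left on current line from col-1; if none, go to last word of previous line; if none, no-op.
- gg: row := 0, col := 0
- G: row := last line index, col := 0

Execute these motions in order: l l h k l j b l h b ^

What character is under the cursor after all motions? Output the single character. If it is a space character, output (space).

After 1 (l): row=0 col=1 char='_'
After 2 (l): row=0 col=2 char='p'
After 3 (h): row=0 col=1 char='_'
After 4 (k): row=0 col=1 char='_'
After 5 (l): row=0 col=2 char='p'
After 6 (j): row=1 col=2 char='_'
After 7 (b): row=0 col=18 char='s'
After 8 (l): row=0 col=19 char='k'
After 9 (h): row=0 col=18 char='s'
After 10 (b): row=0 col=13 char='f'
After 11 (^): row=0 col=2 char='p'

Answer: p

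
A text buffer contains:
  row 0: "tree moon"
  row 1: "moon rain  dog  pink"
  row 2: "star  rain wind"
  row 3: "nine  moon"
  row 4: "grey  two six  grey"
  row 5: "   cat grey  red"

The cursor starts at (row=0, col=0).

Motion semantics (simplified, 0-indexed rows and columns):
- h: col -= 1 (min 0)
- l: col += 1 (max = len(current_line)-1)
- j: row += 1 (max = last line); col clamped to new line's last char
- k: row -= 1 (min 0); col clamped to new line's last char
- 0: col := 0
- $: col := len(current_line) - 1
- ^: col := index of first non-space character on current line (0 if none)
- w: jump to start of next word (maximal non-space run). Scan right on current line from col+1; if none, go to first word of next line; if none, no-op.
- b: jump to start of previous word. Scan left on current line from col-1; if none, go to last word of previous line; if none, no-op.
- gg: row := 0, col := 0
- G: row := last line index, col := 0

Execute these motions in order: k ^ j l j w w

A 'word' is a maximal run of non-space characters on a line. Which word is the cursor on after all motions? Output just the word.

Answer: wind

Derivation:
After 1 (k): row=0 col=0 char='t'
After 2 (^): row=0 col=0 char='t'
After 3 (j): row=1 col=0 char='m'
After 4 (l): row=1 col=1 char='o'
After 5 (j): row=2 col=1 char='t'
After 6 (w): row=2 col=6 char='r'
After 7 (w): row=2 col=11 char='w'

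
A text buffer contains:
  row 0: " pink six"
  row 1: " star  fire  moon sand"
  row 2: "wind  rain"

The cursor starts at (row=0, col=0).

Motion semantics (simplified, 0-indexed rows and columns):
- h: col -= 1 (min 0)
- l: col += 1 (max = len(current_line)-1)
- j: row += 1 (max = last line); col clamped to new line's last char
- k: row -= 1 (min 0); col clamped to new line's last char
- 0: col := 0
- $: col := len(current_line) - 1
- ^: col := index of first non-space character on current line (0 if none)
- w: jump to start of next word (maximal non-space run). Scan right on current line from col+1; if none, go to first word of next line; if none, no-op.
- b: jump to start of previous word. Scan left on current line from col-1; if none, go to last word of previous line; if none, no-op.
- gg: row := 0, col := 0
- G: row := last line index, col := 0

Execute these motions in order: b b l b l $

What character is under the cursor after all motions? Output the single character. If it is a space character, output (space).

After 1 (b): row=0 col=0 char='_'
After 2 (b): row=0 col=0 char='_'
After 3 (l): row=0 col=1 char='p'
After 4 (b): row=0 col=1 char='p'
After 5 (l): row=0 col=2 char='i'
After 6 ($): row=0 col=8 char='x'

Answer: x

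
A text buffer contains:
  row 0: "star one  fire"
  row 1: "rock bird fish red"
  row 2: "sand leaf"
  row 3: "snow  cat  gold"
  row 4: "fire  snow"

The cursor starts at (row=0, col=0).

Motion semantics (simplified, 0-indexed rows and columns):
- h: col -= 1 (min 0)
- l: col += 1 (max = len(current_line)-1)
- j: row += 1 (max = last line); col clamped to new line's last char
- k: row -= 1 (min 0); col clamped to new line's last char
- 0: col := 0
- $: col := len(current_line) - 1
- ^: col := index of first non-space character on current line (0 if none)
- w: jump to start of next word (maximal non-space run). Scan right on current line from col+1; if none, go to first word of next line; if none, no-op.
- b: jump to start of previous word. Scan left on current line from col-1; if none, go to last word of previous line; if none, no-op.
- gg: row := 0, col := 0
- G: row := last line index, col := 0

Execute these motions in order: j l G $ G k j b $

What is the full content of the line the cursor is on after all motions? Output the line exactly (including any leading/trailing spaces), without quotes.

Answer: snow  cat  gold

Derivation:
After 1 (j): row=1 col=0 char='r'
After 2 (l): row=1 col=1 char='o'
After 3 (G): row=4 col=0 char='f'
After 4 ($): row=4 col=9 char='w'
After 5 (G): row=4 col=0 char='f'
After 6 (k): row=3 col=0 char='s'
After 7 (j): row=4 col=0 char='f'
After 8 (b): row=3 col=11 char='g'
After 9 ($): row=3 col=14 char='d'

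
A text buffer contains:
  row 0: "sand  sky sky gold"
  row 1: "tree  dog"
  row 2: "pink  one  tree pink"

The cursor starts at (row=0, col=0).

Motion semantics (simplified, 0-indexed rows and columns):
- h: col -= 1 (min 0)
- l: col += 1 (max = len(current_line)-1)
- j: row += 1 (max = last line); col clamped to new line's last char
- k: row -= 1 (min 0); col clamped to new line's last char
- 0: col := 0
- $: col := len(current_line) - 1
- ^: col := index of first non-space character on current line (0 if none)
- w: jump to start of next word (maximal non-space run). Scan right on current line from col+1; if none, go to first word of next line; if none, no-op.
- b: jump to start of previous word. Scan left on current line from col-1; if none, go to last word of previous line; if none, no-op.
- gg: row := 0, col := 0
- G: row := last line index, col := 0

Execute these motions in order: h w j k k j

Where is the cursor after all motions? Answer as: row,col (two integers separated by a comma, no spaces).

After 1 (h): row=0 col=0 char='s'
After 2 (w): row=0 col=6 char='s'
After 3 (j): row=1 col=6 char='d'
After 4 (k): row=0 col=6 char='s'
After 5 (k): row=0 col=6 char='s'
After 6 (j): row=1 col=6 char='d'

Answer: 1,6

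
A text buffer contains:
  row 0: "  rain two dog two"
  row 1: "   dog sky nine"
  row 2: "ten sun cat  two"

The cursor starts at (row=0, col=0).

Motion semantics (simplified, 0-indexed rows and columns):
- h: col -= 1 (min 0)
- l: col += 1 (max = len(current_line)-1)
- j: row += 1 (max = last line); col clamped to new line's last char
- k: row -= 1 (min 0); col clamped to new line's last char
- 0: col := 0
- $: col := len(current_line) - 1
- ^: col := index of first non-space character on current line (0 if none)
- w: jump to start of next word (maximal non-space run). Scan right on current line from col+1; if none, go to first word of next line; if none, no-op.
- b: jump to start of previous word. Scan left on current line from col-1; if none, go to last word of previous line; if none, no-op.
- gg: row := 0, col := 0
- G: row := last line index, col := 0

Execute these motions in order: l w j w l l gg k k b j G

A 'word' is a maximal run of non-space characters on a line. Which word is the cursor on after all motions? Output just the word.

After 1 (l): row=0 col=1 char='_'
After 2 (w): row=0 col=2 char='r'
After 3 (j): row=1 col=2 char='_'
After 4 (w): row=1 col=3 char='d'
After 5 (l): row=1 col=4 char='o'
After 6 (l): row=1 col=5 char='g'
After 7 (gg): row=0 col=0 char='_'
After 8 (k): row=0 col=0 char='_'
After 9 (k): row=0 col=0 char='_'
After 10 (b): row=0 col=0 char='_'
After 11 (j): row=1 col=0 char='_'
After 12 (G): row=2 col=0 char='t'

Answer: ten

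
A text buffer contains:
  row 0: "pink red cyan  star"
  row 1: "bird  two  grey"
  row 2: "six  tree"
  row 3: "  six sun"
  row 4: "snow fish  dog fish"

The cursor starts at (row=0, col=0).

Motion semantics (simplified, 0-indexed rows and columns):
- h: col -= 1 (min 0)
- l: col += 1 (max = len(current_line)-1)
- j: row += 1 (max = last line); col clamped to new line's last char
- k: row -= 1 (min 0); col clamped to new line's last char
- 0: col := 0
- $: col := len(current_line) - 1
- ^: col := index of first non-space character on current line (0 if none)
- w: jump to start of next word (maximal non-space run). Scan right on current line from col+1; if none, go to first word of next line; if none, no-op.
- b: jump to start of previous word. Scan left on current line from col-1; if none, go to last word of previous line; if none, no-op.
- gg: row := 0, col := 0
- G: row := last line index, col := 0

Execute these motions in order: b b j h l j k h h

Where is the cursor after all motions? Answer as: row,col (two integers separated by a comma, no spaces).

Answer: 1,0

Derivation:
After 1 (b): row=0 col=0 char='p'
After 2 (b): row=0 col=0 char='p'
After 3 (j): row=1 col=0 char='b'
After 4 (h): row=1 col=0 char='b'
After 5 (l): row=1 col=1 char='i'
After 6 (j): row=2 col=1 char='i'
After 7 (k): row=1 col=1 char='i'
After 8 (h): row=1 col=0 char='b'
After 9 (h): row=1 col=0 char='b'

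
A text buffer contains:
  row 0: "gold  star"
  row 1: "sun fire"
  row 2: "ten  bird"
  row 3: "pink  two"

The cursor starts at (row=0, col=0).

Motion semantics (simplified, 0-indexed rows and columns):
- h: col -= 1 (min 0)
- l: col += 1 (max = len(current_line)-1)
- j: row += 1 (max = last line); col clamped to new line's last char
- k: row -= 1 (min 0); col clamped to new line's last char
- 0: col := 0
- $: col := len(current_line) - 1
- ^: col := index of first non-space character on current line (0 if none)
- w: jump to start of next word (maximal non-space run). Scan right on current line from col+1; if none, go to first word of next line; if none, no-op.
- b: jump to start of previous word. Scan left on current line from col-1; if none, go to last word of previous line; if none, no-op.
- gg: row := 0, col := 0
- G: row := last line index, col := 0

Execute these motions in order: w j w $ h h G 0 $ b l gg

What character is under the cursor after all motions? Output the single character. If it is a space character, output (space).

After 1 (w): row=0 col=6 char='s'
After 2 (j): row=1 col=6 char='r'
After 3 (w): row=2 col=0 char='t'
After 4 ($): row=2 col=8 char='d'
After 5 (h): row=2 col=7 char='r'
After 6 (h): row=2 col=6 char='i'
After 7 (G): row=3 col=0 char='p'
After 8 (0): row=3 col=0 char='p'
After 9 ($): row=3 col=8 char='o'
After 10 (b): row=3 col=6 char='t'
After 11 (l): row=3 col=7 char='w'
After 12 (gg): row=0 col=0 char='g'

Answer: g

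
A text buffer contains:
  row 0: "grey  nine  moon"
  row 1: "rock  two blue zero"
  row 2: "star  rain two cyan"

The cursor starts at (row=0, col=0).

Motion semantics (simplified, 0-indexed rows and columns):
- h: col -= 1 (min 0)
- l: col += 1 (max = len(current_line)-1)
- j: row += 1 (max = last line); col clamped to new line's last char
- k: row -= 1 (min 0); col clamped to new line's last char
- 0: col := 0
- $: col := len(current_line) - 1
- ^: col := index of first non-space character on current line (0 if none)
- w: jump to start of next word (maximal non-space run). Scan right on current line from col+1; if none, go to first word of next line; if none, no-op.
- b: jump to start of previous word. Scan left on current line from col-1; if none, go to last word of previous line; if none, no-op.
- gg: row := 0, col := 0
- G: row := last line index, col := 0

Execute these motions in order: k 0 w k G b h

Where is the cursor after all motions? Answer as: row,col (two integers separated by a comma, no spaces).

After 1 (k): row=0 col=0 char='g'
After 2 (0): row=0 col=0 char='g'
After 3 (w): row=0 col=6 char='n'
After 4 (k): row=0 col=6 char='n'
After 5 (G): row=2 col=0 char='s'
After 6 (b): row=1 col=15 char='z'
After 7 (h): row=1 col=14 char='_'

Answer: 1,14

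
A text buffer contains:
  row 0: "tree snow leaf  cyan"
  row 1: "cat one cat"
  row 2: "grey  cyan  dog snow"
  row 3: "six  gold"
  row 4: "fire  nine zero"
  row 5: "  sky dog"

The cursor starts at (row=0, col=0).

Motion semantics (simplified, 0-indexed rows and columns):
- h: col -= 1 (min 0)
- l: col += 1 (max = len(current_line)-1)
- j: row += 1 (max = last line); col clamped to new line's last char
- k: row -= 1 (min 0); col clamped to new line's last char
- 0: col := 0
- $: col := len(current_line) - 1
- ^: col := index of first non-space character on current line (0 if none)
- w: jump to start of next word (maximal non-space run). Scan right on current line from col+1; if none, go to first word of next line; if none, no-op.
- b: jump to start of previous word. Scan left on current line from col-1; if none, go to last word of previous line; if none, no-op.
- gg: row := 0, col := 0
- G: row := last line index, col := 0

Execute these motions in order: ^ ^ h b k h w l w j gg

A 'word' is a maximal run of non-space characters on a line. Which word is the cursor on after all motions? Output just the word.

After 1 (^): row=0 col=0 char='t'
After 2 (^): row=0 col=0 char='t'
After 3 (h): row=0 col=0 char='t'
After 4 (b): row=0 col=0 char='t'
After 5 (k): row=0 col=0 char='t'
After 6 (h): row=0 col=0 char='t'
After 7 (w): row=0 col=5 char='s'
After 8 (l): row=0 col=6 char='n'
After 9 (w): row=0 col=10 char='l'
After 10 (j): row=1 col=10 char='t'
After 11 (gg): row=0 col=0 char='t'

Answer: tree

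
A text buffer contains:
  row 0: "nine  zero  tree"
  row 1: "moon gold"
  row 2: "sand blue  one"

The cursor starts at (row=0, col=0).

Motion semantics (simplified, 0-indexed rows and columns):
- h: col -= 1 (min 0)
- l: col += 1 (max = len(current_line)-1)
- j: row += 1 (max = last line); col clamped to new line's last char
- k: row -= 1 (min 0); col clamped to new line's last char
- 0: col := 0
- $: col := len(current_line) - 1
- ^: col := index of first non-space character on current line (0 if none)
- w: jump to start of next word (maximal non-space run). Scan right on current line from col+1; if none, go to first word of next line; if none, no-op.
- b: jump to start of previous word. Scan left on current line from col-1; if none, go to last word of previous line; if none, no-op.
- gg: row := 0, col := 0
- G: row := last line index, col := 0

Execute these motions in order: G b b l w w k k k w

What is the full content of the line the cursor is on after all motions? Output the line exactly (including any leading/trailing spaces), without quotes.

After 1 (G): row=2 col=0 char='s'
After 2 (b): row=1 col=5 char='g'
After 3 (b): row=1 col=0 char='m'
After 4 (l): row=1 col=1 char='o'
After 5 (w): row=1 col=5 char='g'
After 6 (w): row=2 col=0 char='s'
After 7 (k): row=1 col=0 char='m'
After 8 (k): row=0 col=0 char='n'
After 9 (k): row=0 col=0 char='n'
After 10 (w): row=0 col=6 char='z'

Answer: nine  zero  tree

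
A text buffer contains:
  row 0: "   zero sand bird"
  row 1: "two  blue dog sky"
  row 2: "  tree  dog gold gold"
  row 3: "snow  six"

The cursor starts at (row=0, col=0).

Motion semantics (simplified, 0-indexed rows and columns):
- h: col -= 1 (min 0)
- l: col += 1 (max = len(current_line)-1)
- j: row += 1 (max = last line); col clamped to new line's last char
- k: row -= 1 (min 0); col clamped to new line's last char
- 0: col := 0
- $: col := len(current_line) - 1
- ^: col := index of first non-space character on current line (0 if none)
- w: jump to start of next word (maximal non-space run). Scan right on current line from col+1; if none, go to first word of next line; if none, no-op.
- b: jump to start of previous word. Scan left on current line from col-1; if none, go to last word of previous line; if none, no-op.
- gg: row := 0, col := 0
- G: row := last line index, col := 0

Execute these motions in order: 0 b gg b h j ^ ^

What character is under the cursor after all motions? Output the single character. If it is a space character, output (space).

After 1 (0): row=0 col=0 char='_'
After 2 (b): row=0 col=0 char='_'
After 3 (gg): row=0 col=0 char='_'
After 4 (b): row=0 col=0 char='_'
After 5 (h): row=0 col=0 char='_'
After 6 (j): row=1 col=0 char='t'
After 7 (^): row=1 col=0 char='t'
After 8 (^): row=1 col=0 char='t'

Answer: t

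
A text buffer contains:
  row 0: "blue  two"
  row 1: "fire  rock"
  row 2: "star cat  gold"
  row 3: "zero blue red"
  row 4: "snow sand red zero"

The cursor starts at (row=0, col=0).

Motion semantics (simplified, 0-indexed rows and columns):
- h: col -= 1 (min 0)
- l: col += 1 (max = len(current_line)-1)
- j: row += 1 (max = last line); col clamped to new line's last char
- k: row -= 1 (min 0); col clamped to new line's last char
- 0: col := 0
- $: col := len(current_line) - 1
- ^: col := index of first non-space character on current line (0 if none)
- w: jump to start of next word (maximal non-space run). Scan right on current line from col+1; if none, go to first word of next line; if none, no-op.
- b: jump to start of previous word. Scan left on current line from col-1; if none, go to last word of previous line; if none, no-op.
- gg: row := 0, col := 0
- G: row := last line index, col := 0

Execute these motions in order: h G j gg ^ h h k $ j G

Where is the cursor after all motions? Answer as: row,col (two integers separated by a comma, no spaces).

After 1 (h): row=0 col=0 char='b'
After 2 (G): row=4 col=0 char='s'
After 3 (j): row=4 col=0 char='s'
After 4 (gg): row=0 col=0 char='b'
After 5 (^): row=0 col=0 char='b'
After 6 (h): row=0 col=0 char='b'
After 7 (h): row=0 col=0 char='b'
After 8 (k): row=0 col=0 char='b'
After 9 ($): row=0 col=8 char='o'
After 10 (j): row=1 col=8 char='c'
After 11 (G): row=4 col=0 char='s'

Answer: 4,0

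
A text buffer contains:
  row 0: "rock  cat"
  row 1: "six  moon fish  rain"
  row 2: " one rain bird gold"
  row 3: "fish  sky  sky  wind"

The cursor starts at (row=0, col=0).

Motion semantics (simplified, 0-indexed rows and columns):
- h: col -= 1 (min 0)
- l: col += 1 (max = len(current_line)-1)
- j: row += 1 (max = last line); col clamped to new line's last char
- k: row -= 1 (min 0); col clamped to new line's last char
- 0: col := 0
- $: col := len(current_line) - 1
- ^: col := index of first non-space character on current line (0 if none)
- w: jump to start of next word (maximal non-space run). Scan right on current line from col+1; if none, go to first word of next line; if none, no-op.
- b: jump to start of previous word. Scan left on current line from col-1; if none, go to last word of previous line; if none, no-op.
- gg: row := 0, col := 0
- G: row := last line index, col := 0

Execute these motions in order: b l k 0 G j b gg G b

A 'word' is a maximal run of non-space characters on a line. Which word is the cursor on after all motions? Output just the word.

After 1 (b): row=0 col=0 char='r'
After 2 (l): row=0 col=1 char='o'
After 3 (k): row=0 col=1 char='o'
After 4 (0): row=0 col=0 char='r'
After 5 (G): row=3 col=0 char='f'
After 6 (j): row=3 col=0 char='f'
After 7 (b): row=2 col=15 char='g'
After 8 (gg): row=0 col=0 char='r'
After 9 (G): row=3 col=0 char='f'
After 10 (b): row=2 col=15 char='g'

Answer: gold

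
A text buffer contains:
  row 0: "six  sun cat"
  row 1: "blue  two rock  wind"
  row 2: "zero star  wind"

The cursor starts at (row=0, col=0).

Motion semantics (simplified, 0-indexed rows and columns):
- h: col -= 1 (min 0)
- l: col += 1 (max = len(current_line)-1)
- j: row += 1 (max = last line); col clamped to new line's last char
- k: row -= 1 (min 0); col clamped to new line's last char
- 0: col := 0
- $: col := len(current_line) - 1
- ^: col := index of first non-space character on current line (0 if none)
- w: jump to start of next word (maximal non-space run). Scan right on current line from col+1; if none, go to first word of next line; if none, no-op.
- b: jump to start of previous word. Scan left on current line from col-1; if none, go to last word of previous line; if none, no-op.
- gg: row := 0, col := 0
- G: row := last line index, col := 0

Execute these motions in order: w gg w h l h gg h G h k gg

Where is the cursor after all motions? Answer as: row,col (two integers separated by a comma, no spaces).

After 1 (w): row=0 col=5 char='s'
After 2 (gg): row=0 col=0 char='s'
After 3 (w): row=0 col=5 char='s'
After 4 (h): row=0 col=4 char='_'
After 5 (l): row=0 col=5 char='s'
After 6 (h): row=0 col=4 char='_'
After 7 (gg): row=0 col=0 char='s'
After 8 (h): row=0 col=0 char='s'
After 9 (G): row=2 col=0 char='z'
After 10 (h): row=2 col=0 char='z'
After 11 (k): row=1 col=0 char='b'
After 12 (gg): row=0 col=0 char='s'

Answer: 0,0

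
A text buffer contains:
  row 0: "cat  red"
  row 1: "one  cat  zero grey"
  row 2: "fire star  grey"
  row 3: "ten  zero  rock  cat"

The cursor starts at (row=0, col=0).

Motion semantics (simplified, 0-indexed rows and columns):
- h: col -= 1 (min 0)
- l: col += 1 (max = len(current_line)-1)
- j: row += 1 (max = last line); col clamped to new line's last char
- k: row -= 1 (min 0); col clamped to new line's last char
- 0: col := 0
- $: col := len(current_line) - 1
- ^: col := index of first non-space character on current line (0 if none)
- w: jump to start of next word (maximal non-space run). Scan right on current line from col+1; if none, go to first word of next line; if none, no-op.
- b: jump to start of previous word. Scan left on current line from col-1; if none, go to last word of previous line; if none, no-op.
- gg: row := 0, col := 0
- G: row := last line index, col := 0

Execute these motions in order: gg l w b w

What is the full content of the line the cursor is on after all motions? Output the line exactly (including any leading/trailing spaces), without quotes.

Answer: cat  red

Derivation:
After 1 (gg): row=0 col=0 char='c'
After 2 (l): row=0 col=1 char='a'
After 3 (w): row=0 col=5 char='r'
After 4 (b): row=0 col=0 char='c'
After 5 (w): row=0 col=5 char='r'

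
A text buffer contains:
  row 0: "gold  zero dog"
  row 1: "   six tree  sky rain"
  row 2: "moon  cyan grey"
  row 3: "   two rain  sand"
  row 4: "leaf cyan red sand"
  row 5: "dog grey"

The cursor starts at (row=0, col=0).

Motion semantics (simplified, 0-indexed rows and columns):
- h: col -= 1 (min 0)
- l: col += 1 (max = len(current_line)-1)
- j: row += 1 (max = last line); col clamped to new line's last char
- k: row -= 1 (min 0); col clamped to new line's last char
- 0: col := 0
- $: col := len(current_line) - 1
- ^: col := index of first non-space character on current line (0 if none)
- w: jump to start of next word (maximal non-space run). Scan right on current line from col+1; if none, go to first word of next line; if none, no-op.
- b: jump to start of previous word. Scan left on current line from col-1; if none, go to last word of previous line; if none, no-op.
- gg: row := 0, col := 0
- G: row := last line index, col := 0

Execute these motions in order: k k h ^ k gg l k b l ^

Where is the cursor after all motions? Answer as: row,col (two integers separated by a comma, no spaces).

After 1 (k): row=0 col=0 char='g'
After 2 (k): row=0 col=0 char='g'
After 3 (h): row=0 col=0 char='g'
After 4 (^): row=0 col=0 char='g'
After 5 (k): row=0 col=0 char='g'
After 6 (gg): row=0 col=0 char='g'
After 7 (l): row=0 col=1 char='o'
After 8 (k): row=0 col=1 char='o'
After 9 (b): row=0 col=0 char='g'
After 10 (l): row=0 col=1 char='o'
After 11 (^): row=0 col=0 char='g'

Answer: 0,0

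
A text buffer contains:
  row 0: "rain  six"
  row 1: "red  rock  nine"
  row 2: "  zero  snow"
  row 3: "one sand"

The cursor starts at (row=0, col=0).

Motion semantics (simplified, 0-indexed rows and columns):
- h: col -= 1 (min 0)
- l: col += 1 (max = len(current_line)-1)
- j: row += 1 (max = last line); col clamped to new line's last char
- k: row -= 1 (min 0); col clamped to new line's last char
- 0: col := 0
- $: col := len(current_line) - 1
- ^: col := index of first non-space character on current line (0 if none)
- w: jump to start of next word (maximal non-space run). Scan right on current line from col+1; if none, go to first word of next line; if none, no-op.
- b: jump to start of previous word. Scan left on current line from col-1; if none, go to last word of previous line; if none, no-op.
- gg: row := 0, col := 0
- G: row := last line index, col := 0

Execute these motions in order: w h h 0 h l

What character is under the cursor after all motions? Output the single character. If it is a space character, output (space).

Answer: a

Derivation:
After 1 (w): row=0 col=6 char='s'
After 2 (h): row=0 col=5 char='_'
After 3 (h): row=0 col=4 char='_'
After 4 (0): row=0 col=0 char='r'
After 5 (h): row=0 col=0 char='r'
After 6 (l): row=0 col=1 char='a'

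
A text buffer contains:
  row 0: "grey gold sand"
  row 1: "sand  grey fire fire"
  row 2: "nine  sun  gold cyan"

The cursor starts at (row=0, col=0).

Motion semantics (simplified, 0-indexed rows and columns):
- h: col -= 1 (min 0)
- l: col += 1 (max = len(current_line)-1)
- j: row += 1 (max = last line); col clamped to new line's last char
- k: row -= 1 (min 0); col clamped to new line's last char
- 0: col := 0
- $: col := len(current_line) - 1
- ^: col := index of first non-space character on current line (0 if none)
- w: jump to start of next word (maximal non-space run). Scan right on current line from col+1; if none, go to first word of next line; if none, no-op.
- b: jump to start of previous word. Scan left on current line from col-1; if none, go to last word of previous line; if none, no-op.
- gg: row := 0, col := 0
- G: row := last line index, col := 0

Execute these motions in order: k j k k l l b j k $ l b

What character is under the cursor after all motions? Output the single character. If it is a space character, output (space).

After 1 (k): row=0 col=0 char='g'
After 2 (j): row=1 col=0 char='s'
After 3 (k): row=0 col=0 char='g'
After 4 (k): row=0 col=0 char='g'
After 5 (l): row=0 col=1 char='r'
After 6 (l): row=0 col=2 char='e'
After 7 (b): row=0 col=0 char='g'
After 8 (j): row=1 col=0 char='s'
After 9 (k): row=0 col=0 char='g'
After 10 ($): row=0 col=13 char='d'
After 11 (l): row=0 col=13 char='d'
After 12 (b): row=0 col=10 char='s'

Answer: s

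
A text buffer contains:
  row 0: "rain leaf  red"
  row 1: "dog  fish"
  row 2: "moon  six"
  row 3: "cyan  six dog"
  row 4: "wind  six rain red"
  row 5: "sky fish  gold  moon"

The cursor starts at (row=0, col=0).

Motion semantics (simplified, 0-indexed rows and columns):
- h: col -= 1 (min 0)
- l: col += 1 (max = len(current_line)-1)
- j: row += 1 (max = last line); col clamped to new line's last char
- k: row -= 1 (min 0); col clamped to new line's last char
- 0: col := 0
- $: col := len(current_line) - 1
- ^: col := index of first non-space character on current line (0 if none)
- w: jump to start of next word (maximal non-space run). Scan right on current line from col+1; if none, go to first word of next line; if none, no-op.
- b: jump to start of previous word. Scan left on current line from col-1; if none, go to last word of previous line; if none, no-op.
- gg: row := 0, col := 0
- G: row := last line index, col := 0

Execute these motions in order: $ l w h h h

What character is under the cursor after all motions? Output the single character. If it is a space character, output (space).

Answer: d

Derivation:
After 1 ($): row=0 col=13 char='d'
After 2 (l): row=0 col=13 char='d'
After 3 (w): row=1 col=0 char='d'
After 4 (h): row=1 col=0 char='d'
After 5 (h): row=1 col=0 char='d'
After 6 (h): row=1 col=0 char='d'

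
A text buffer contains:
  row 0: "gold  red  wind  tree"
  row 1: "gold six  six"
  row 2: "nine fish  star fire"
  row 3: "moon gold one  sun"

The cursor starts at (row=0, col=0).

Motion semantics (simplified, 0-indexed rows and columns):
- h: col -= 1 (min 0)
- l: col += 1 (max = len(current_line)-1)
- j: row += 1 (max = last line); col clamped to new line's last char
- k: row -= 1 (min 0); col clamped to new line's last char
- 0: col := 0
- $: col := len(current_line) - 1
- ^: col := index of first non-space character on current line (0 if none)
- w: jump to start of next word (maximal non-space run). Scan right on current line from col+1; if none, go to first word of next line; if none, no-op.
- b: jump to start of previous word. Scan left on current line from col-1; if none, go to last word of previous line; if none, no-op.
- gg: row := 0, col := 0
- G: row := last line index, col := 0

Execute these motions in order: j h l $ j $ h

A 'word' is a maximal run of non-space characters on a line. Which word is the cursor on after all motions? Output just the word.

Answer: fire

Derivation:
After 1 (j): row=1 col=0 char='g'
After 2 (h): row=1 col=0 char='g'
After 3 (l): row=1 col=1 char='o'
After 4 ($): row=1 col=12 char='x'
After 5 (j): row=2 col=12 char='t'
After 6 ($): row=2 col=19 char='e'
After 7 (h): row=2 col=18 char='r'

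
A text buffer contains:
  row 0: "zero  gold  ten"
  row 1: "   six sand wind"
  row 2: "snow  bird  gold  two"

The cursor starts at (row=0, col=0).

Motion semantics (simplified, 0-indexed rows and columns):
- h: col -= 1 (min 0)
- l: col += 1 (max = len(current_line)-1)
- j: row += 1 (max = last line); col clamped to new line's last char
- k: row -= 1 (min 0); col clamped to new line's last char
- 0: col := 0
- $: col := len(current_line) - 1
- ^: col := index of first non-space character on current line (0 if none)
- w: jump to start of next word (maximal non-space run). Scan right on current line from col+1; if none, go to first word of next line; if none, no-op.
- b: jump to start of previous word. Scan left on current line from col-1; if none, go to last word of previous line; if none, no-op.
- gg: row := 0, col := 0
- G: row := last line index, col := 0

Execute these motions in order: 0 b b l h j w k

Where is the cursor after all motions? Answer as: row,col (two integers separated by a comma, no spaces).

After 1 (0): row=0 col=0 char='z'
After 2 (b): row=0 col=0 char='z'
After 3 (b): row=0 col=0 char='z'
After 4 (l): row=0 col=1 char='e'
After 5 (h): row=0 col=0 char='z'
After 6 (j): row=1 col=0 char='_'
After 7 (w): row=1 col=3 char='s'
After 8 (k): row=0 col=3 char='o'

Answer: 0,3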